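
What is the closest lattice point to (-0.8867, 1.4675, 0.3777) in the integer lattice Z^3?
(-1, 1, 0)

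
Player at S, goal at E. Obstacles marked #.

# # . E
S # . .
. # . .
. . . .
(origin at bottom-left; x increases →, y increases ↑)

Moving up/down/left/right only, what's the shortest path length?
8
(one shortest path: (0, 2) → (0, 1) → (0, 0) → (1, 0) → (2, 0) → (3, 0) → (3, 1) → (3, 2) → (3, 3))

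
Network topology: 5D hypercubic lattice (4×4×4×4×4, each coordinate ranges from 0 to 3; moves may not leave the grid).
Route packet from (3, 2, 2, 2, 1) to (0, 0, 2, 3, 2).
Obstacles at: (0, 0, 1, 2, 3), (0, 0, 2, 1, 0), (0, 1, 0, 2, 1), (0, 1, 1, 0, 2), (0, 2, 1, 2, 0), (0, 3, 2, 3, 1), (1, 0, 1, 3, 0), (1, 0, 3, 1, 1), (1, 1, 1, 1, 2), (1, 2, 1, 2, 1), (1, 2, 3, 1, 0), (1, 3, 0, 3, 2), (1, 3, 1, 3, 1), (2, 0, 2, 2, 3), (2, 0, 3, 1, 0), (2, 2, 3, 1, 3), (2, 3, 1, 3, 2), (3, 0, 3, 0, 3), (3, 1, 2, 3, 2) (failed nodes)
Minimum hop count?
7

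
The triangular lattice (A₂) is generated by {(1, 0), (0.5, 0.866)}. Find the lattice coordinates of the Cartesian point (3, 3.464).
b₁ + 4b₂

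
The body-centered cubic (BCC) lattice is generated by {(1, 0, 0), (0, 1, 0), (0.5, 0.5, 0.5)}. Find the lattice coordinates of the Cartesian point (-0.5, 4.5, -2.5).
2b₁ + 7b₂ - 5b₃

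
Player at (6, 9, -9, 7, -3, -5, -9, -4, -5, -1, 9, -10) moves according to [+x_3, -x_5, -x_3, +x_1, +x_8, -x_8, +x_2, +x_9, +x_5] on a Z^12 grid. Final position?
(7, 10, -9, 7, -3, -5, -9, -4, -4, -1, 9, -10)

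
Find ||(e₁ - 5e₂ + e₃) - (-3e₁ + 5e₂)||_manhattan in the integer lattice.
15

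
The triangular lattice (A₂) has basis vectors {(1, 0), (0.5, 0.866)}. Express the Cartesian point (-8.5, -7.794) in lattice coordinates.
-4b₁ - 9b₂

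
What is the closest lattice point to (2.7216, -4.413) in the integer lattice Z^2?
(3, -4)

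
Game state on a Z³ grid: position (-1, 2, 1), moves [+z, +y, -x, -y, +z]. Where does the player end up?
(-2, 2, 3)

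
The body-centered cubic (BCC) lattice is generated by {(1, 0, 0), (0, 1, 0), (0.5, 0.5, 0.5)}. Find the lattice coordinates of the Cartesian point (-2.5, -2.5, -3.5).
b₁ + b₂ - 7b₃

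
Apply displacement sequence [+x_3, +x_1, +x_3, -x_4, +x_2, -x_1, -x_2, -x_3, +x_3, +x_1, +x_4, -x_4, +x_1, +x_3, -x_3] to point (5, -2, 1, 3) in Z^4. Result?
(7, -2, 3, 2)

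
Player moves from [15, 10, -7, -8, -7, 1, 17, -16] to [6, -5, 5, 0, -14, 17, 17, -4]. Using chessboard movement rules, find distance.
16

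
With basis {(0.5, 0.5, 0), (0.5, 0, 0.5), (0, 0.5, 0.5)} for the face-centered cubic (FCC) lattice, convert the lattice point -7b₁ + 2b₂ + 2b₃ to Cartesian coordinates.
(-2.5, -2.5, 2)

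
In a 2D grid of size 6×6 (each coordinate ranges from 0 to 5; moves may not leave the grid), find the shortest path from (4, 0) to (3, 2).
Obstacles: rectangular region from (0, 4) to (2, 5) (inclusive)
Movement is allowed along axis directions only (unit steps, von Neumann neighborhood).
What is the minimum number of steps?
3
(one shortest path: (4, 0) → (3, 0) → (3, 1) → (3, 2))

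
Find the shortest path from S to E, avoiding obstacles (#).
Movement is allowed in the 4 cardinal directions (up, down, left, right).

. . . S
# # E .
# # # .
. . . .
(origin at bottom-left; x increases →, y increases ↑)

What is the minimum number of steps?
2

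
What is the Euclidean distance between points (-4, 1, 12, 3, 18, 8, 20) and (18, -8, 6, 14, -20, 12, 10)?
47.7703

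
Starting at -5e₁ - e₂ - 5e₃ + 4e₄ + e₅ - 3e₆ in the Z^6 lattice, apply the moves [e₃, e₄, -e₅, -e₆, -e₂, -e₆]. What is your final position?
(-5, -2, -4, 5, 0, -5)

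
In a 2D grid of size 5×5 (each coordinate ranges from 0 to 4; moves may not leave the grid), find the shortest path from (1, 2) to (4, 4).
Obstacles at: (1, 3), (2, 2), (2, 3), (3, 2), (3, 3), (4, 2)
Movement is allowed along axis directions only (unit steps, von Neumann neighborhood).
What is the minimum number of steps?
7
(one shortest path: (1, 2) → (0, 2) → (0, 3) → (0, 4) → (1, 4) → (2, 4) → (3, 4) → (4, 4))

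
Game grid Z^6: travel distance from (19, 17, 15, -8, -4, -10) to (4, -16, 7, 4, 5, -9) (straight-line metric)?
40.05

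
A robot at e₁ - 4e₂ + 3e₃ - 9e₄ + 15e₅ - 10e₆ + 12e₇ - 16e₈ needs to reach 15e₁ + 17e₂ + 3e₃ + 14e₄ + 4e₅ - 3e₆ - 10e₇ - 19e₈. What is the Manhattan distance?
101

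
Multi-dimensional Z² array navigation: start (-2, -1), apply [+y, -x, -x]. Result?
(-4, 0)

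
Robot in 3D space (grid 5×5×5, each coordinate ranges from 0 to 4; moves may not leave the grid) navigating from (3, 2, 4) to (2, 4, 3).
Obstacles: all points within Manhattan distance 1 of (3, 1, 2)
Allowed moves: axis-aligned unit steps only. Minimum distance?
4
(one shortest path: (3, 2, 4) → (2, 2, 4) → (2, 3, 4) → (2, 4, 4) → (2, 4, 3))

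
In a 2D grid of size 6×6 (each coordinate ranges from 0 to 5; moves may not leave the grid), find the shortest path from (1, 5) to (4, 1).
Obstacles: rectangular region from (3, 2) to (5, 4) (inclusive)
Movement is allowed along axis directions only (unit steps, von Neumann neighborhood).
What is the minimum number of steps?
7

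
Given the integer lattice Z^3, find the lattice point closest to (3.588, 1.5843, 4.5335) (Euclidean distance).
(4, 2, 5)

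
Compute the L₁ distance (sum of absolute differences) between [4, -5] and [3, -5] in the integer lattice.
1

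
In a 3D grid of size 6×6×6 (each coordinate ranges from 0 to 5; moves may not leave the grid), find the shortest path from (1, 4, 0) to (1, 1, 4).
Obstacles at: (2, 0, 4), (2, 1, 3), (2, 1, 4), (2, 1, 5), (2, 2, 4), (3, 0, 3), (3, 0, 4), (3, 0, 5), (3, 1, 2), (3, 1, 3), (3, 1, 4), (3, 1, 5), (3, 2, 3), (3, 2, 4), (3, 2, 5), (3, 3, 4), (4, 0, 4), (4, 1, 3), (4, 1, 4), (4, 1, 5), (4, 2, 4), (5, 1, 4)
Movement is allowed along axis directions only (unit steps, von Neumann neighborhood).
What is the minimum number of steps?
7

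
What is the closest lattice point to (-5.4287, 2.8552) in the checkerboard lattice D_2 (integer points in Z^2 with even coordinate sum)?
(-5, 3)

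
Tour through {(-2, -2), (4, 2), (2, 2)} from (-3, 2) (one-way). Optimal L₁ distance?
15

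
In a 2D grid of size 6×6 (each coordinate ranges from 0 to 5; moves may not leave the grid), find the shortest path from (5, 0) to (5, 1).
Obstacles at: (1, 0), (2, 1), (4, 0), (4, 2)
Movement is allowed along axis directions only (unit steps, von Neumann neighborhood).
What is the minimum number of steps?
1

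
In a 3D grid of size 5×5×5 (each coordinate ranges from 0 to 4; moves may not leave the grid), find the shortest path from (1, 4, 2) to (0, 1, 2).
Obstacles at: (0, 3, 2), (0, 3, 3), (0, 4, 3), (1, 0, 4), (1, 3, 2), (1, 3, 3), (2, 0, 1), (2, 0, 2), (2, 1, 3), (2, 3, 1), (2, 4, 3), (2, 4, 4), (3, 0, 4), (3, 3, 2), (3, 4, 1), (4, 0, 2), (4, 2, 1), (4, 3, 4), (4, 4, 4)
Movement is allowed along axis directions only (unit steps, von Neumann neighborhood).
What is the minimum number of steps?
6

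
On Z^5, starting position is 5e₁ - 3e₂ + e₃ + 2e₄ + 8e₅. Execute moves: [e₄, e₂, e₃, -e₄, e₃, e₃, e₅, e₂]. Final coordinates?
(5, -1, 4, 2, 9)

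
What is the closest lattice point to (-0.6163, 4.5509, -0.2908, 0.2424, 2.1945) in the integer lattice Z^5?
(-1, 5, 0, 0, 2)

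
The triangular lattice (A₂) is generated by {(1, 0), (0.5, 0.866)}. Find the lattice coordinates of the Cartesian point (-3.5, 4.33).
-6b₁ + 5b₂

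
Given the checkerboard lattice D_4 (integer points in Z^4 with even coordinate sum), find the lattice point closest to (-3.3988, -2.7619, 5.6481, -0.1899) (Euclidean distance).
(-3, -3, 6, 0)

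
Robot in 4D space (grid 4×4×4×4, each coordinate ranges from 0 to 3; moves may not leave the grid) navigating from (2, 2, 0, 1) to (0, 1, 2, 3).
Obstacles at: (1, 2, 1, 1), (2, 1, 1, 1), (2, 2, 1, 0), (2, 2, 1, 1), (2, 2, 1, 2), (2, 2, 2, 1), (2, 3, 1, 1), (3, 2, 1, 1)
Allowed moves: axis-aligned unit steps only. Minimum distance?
7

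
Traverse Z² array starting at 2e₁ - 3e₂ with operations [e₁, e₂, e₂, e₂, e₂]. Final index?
(3, 1)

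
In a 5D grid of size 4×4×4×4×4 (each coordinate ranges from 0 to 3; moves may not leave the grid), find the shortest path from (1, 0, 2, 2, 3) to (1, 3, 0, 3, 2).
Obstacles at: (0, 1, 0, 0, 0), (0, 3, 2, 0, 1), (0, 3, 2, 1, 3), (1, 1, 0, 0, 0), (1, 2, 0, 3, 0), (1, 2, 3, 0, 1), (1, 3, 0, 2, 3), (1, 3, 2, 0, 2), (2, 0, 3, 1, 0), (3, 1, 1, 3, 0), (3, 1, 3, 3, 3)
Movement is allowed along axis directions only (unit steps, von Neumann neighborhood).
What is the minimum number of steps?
7
(one shortest path: (1, 0, 2, 2, 3) → (1, 1, 2, 2, 3) → (1, 2, 2, 2, 3) → (1, 3, 2, 2, 3) → (1, 3, 1, 2, 3) → (1, 3, 1, 3, 3) → (1, 3, 0, 3, 3) → (1, 3, 0, 3, 2))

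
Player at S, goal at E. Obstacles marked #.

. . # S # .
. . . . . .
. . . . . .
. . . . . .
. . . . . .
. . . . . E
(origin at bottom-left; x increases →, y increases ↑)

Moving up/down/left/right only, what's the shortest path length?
7
(one shortest path: (3, 5) → (3, 4) → (4, 4) → (5, 4) → (5, 3) → (5, 2) → (5, 1) → (5, 0))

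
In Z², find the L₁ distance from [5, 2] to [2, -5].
10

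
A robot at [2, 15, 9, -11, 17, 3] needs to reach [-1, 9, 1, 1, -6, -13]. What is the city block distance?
68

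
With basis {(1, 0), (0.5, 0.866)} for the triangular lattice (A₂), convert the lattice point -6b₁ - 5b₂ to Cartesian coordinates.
(-8.5, -4.33)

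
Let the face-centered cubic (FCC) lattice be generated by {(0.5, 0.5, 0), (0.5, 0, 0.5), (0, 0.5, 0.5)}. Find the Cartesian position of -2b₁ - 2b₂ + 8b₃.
(-2, 3, 3)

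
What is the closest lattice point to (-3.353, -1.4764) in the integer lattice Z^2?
(-3, -1)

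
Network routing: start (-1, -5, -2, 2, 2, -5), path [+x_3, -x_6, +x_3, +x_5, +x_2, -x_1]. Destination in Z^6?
(-2, -4, 0, 2, 3, -6)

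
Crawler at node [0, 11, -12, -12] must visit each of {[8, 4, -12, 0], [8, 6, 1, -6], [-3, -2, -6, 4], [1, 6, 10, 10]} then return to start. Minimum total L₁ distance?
152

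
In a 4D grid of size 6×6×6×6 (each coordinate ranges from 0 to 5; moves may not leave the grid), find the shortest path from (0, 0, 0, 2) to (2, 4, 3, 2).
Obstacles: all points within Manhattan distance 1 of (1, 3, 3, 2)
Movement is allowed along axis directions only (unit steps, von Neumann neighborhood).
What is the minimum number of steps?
9
(one shortest path: (0, 0, 0, 2) → (1, 0, 0, 2) → (2, 0, 0, 2) → (2, 1, 0, 2) → (2, 2, 0, 2) → (2, 3, 0, 2) → (2, 4, 0, 2) → (2, 4, 1, 2) → (2, 4, 2, 2) → (2, 4, 3, 2))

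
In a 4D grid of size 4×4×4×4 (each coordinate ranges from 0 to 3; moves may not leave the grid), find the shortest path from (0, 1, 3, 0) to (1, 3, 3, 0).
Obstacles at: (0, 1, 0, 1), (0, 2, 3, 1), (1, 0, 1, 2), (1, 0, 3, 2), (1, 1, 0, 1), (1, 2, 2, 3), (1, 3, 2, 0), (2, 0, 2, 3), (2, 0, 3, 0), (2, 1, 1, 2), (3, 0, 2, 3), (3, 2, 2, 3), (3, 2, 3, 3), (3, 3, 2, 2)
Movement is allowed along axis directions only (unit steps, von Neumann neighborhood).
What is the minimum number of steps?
3
(one shortest path: (0, 1, 3, 0) → (1, 1, 3, 0) → (1, 2, 3, 0) → (1, 3, 3, 0))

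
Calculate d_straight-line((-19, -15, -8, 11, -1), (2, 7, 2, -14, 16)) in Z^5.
44.0341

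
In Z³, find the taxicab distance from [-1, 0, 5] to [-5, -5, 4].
10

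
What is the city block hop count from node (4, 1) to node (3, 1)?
1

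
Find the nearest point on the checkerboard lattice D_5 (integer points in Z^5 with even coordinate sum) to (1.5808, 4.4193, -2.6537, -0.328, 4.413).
(2, 5, -3, 0, 4)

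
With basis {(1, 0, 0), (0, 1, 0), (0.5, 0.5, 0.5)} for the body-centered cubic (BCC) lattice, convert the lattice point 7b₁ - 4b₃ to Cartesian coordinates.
(5, -2, -2)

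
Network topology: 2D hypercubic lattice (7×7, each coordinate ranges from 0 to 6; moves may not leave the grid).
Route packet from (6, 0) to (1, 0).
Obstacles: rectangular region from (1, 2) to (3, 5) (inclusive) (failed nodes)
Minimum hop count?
5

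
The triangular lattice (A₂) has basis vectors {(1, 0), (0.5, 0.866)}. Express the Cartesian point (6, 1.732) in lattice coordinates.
5b₁ + 2b₂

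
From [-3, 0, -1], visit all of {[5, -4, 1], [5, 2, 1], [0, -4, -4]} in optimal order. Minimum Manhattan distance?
26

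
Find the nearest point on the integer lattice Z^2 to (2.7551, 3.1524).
(3, 3)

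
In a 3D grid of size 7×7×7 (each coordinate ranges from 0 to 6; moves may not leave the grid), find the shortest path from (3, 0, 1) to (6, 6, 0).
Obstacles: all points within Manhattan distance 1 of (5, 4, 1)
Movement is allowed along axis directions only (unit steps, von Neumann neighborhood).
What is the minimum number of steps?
10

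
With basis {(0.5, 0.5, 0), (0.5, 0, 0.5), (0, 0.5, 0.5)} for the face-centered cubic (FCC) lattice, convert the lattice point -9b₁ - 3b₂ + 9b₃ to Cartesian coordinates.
(-6, 0, 3)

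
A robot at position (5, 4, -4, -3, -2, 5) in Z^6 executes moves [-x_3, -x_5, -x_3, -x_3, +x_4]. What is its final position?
(5, 4, -7, -2, -3, 5)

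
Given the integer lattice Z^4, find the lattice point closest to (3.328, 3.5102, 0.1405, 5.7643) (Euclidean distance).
(3, 4, 0, 6)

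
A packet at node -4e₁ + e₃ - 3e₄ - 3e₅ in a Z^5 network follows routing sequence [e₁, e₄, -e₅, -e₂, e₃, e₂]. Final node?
(-3, 0, 2, -2, -4)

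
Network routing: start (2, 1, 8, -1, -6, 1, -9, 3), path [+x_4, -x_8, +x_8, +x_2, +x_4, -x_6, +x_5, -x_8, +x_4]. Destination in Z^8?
(2, 2, 8, 2, -5, 0, -9, 2)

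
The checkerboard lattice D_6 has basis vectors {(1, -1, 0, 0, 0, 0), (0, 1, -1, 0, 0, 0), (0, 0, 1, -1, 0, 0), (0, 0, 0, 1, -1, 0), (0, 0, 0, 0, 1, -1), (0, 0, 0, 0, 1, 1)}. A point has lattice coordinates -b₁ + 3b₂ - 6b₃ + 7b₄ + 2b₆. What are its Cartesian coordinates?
(-1, 4, -9, 13, -5, 2)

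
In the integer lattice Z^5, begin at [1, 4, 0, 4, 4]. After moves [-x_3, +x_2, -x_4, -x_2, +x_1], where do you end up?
(2, 4, -1, 3, 4)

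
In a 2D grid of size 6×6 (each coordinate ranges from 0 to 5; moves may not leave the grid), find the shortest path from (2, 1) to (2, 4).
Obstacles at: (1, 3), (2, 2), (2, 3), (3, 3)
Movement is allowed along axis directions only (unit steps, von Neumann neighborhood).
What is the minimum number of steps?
7
(one shortest path: (2, 1) → (1, 1) → (0, 1) → (0, 2) → (0, 3) → (0, 4) → (1, 4) → (2, 4))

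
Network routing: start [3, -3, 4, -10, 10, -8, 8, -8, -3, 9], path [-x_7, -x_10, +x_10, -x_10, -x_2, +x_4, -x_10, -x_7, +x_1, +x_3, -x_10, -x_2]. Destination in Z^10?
(4, -5, 5, -9, 10, -8, 6, -8, -3, 6)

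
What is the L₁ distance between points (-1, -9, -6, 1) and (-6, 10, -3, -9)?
37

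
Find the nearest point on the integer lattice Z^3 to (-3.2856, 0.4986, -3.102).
(-3, 0, -3)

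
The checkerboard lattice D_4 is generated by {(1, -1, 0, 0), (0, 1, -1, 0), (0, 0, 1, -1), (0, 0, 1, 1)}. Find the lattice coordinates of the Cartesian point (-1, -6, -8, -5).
-b₁ - 7b₂ - 5b₃ - 10b₄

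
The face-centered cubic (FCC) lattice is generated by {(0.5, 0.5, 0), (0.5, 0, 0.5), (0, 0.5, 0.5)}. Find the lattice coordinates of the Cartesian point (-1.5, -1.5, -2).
-b₁ - 2b₂ - 2b₃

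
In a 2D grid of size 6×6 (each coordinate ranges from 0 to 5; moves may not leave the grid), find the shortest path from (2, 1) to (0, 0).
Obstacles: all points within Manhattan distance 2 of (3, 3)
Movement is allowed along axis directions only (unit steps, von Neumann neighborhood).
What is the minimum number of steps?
3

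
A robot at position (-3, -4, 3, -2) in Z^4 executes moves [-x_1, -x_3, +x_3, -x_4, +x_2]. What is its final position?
(-4, -3, 3, -3)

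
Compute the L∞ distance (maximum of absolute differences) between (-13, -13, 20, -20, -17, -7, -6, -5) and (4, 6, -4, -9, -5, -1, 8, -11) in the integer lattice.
24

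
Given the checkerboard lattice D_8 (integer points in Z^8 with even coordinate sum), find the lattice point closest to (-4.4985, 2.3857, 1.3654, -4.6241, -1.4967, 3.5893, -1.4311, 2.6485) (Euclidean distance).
(-5, 2, 1, -5, -1, 4, -1, 3)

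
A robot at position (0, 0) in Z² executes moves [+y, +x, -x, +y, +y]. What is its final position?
(0, 3)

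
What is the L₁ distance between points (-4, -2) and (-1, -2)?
3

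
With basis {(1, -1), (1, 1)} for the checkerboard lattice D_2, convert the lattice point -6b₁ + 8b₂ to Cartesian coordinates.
(2, 14)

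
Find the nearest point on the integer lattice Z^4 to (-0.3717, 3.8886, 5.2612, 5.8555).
(0, 4, 5, 6)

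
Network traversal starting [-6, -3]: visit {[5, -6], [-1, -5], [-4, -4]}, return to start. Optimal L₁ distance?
28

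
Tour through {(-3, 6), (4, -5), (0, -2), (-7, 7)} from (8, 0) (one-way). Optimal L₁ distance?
32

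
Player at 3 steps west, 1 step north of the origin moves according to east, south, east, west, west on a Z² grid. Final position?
(-3, 0)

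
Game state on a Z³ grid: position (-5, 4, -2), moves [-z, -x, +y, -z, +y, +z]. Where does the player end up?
(-6, 6, -3)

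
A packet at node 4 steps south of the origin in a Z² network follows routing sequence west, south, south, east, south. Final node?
(0, -7)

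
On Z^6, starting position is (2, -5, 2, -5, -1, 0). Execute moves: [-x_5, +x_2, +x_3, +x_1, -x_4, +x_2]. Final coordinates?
(3, -3, 3, -6, -2, 0)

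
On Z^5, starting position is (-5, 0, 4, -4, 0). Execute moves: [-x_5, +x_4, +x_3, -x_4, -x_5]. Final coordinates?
(-5, 0, 5, -4, -2)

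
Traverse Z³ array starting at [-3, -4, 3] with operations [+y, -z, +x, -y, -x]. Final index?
(-3, -4, 2)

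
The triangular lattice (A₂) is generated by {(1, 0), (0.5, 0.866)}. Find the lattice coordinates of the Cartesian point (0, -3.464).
2b₁ - 4b₂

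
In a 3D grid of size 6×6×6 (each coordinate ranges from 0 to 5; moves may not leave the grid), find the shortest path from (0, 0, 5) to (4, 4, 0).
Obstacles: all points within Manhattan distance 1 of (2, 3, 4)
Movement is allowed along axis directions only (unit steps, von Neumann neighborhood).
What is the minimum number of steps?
13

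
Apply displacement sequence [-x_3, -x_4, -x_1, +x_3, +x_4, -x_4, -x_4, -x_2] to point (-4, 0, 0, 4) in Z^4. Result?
(-5, -1, 0, 2)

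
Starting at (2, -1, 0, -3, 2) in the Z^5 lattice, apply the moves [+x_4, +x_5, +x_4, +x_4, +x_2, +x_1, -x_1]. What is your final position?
(2, 0, 0, 0, 3)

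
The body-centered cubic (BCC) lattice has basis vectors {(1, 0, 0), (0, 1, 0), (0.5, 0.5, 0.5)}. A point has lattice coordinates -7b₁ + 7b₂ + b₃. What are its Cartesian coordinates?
(-6.5, 7.5, 0.5)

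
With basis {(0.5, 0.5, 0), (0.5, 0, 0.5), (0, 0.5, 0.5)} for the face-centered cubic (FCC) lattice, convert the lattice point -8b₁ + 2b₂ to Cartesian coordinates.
(-3, -4, 1)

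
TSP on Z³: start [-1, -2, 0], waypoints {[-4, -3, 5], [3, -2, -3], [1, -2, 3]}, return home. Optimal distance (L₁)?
32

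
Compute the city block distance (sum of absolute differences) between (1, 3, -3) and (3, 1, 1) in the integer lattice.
8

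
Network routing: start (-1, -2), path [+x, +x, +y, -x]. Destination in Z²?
(0, -1)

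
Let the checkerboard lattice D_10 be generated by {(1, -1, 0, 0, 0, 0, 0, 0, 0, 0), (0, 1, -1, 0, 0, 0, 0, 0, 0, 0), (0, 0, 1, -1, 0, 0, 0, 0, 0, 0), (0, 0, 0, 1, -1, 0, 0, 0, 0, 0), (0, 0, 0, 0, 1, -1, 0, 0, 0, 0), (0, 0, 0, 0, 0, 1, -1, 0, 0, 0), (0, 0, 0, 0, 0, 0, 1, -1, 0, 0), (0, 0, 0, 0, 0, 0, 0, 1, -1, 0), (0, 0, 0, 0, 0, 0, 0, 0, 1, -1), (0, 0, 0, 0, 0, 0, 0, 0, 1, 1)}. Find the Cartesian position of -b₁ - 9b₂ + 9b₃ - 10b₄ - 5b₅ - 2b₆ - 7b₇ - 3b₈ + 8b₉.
(-1, -8, 18, -19, 5, 3, -5, 4, 11, -8)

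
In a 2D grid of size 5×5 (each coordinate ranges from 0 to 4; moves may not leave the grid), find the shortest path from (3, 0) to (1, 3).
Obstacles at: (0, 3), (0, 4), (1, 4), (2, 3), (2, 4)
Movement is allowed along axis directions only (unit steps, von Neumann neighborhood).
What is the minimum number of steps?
5
(one shortest path: (3, 0) → (2, 0) → (1, 0) → (1, 1) → (1, 2) → (1, 3))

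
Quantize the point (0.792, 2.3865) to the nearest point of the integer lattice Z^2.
(1, 2)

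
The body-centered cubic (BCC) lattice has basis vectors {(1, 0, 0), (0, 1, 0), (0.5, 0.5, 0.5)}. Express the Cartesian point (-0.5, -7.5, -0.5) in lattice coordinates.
-7b₂ - b₃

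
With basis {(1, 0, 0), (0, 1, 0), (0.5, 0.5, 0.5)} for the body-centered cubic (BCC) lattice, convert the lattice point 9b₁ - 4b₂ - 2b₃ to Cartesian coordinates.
(8, -5, -1)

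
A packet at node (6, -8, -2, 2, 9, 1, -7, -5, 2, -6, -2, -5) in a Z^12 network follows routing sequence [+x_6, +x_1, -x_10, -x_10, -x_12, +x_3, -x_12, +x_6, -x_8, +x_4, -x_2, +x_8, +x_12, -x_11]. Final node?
(7, -9, -1, 3, 9, 3, -7, -5, 2, -8, -3, -6)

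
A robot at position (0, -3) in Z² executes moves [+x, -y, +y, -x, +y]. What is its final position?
(0, -2)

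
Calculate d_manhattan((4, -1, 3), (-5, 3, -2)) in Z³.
18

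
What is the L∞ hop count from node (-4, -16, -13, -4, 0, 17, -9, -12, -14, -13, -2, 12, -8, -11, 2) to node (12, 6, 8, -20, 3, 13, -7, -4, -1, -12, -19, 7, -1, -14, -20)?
22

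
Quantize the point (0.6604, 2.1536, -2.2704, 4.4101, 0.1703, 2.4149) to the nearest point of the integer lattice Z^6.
(1, 2, -2, 4, 0, 2)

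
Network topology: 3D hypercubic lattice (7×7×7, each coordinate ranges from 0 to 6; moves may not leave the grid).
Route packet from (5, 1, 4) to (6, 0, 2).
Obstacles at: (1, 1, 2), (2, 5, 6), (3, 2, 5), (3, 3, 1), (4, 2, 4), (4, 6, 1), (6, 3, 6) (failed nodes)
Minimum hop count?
4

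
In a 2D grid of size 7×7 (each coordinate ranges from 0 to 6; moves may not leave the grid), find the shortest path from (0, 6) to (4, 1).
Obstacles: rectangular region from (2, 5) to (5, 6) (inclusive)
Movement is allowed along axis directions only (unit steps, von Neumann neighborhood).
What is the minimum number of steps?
9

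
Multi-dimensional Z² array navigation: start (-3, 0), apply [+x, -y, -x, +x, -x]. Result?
(-3, -1)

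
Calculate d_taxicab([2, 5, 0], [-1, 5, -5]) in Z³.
8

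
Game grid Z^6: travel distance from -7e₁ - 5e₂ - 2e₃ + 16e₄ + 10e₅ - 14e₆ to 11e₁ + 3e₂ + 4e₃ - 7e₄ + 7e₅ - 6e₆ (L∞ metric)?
23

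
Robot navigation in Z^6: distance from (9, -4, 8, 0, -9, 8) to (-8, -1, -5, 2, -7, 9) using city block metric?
38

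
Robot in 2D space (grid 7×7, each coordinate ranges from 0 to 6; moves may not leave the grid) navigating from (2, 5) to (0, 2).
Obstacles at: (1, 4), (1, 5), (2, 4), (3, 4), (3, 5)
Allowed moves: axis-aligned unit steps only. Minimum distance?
7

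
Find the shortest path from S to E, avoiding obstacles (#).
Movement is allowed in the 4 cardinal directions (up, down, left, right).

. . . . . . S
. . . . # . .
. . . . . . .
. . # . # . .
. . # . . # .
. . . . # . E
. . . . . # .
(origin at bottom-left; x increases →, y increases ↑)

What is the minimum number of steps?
5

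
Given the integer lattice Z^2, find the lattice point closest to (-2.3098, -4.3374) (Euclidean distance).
(-2, -4)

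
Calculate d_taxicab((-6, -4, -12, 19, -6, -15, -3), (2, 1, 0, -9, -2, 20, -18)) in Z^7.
107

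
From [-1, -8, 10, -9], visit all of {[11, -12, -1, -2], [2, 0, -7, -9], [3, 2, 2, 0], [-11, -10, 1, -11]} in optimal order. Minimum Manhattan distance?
104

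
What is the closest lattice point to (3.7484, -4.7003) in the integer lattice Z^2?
(4, -5)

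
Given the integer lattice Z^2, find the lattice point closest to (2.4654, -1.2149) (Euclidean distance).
(2, -1)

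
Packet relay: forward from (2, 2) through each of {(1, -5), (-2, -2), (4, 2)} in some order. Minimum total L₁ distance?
18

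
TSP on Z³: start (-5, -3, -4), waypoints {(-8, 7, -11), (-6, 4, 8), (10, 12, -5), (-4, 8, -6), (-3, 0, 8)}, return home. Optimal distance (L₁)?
108
(one optimal route: (-5, -3, -4) → (10, 12, -5) → (-4, 8, -6) → (-8, 7, -11) → (-6, 4, 8) → (-3, 0, 8) → (-5, -3, -4))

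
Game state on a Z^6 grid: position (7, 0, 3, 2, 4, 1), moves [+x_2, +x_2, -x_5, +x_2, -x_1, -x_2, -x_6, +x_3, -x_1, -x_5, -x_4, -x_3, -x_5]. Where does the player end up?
(5, 2, 3, 1, 1, 0)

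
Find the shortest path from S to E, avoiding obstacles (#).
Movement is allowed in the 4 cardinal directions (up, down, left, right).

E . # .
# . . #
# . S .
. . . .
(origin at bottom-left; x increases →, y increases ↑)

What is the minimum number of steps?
4
(one shortest path: (2, 1) → (1, 1) → (1, 2) → (1, 3) → (0, 3))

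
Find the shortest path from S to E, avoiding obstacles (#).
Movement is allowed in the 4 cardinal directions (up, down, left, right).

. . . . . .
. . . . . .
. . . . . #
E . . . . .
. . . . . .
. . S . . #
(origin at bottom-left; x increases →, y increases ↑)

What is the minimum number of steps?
4
(one shortest path: (2, 0) → (1, 0) → (0, 0) → (0, 1) → (0, 2))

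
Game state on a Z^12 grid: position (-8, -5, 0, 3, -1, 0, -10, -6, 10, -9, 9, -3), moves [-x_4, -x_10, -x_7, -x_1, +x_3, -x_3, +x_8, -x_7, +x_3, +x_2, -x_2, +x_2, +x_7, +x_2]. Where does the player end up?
(-9, -3, 1, 2, -1, 0, -11, -5, 10, -10, 9, -3)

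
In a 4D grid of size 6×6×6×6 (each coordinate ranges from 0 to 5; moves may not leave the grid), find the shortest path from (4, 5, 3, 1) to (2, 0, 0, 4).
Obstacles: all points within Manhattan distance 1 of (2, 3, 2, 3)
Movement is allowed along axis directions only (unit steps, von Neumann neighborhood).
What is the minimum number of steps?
13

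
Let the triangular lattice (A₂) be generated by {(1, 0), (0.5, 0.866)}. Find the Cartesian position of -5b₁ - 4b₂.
(-7, -3.464)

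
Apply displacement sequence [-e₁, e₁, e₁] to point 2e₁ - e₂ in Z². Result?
(3, -1)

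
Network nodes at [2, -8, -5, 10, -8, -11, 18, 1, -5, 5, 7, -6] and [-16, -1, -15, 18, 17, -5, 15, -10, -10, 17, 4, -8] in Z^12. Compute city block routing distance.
110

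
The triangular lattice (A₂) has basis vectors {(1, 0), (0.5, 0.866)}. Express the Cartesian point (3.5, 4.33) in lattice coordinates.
b₁ + 5b₂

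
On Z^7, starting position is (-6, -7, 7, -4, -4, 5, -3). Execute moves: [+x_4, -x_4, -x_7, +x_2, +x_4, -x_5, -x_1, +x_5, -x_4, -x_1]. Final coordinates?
(-8, -6, 7, -4, -4, 5, -4)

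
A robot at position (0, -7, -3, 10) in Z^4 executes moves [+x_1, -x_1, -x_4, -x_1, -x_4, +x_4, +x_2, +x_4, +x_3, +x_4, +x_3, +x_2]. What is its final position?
(-1, -5, -1, 11)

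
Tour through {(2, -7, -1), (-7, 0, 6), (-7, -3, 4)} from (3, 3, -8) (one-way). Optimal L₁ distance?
41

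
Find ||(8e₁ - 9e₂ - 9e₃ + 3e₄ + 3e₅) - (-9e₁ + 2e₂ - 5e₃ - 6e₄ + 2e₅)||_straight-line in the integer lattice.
22.5389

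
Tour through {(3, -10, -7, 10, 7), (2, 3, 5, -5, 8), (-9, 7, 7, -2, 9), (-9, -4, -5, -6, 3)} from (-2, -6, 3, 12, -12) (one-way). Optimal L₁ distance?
134
(one optimal route: (-2, -6, 3, 12, -12) → (3, -10, -7, 10, 7) → (-9, -4, -5, -6, 3) → (-9, 7, 7, -2, 9) → (2, 3, 5, -5, 8))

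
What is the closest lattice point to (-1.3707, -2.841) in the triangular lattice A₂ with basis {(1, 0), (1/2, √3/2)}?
(-1.5, -2.598)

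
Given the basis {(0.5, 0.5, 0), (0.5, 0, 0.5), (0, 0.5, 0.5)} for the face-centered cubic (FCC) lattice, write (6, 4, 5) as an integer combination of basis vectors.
5b₁ + 7b₂ + 3b₃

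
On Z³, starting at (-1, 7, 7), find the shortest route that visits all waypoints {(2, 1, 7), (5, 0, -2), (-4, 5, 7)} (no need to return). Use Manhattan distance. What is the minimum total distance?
28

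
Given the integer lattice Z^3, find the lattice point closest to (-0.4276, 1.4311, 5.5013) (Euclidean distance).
(0, 1, 6)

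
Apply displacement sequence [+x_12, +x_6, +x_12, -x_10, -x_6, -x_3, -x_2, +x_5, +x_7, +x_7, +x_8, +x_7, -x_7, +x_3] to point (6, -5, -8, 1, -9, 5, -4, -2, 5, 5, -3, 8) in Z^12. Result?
(6, -6, -8, 1, -8, 5, -2, -1, 5, 4, -3, 10)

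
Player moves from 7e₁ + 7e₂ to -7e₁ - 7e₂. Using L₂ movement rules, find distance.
19.799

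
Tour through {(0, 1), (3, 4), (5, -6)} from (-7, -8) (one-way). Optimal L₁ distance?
32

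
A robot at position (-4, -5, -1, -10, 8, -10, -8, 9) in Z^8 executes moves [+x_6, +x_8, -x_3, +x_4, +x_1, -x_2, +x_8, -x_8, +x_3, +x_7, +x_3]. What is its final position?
(-3, -6, 0, -9, 8, -9, -7, 10)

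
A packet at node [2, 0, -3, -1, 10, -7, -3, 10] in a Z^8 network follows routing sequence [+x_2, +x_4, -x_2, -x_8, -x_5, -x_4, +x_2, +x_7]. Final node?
(2, 1, -3, -1, 9, -7, -2, 9)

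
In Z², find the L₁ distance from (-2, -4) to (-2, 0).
4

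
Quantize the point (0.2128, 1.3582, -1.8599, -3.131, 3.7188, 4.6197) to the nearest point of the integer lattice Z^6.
(0, 1, -2, -3, 4, 5)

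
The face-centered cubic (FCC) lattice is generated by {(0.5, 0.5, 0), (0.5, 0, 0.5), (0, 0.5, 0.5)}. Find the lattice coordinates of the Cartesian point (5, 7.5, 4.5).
8b₁ + 2b₂ + 7b₃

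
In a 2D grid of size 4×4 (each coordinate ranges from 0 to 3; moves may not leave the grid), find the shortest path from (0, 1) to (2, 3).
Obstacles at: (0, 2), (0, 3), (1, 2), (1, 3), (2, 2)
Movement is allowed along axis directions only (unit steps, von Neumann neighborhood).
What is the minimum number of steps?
6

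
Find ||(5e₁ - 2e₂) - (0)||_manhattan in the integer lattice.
7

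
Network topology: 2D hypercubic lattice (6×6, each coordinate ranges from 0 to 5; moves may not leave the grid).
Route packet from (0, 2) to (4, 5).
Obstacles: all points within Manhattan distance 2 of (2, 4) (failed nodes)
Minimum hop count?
11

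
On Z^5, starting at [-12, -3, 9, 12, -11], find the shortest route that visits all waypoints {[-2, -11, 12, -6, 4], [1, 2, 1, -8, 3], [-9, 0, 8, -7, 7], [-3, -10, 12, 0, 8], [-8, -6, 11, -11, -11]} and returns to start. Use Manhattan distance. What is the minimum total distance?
180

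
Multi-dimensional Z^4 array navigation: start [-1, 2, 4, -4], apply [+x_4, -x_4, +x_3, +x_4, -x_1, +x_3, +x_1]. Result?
(-1, 2, 6, -3)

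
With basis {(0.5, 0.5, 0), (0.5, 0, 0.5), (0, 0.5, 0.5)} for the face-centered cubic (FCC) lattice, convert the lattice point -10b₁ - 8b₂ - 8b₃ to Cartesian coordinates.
(-9, -9, -8)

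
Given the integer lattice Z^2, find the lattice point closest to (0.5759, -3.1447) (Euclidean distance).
(1, -3)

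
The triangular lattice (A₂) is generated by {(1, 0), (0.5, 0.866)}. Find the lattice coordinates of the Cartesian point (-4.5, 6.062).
-8b₁ + 7b₂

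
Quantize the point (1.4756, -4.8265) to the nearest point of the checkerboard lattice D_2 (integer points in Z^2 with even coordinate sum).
(1, -5)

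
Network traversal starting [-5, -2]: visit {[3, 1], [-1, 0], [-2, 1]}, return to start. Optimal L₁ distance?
22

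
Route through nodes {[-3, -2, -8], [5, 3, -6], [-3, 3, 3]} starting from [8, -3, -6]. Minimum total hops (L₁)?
40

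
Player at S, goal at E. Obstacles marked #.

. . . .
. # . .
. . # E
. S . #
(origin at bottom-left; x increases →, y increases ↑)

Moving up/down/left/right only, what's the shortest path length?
9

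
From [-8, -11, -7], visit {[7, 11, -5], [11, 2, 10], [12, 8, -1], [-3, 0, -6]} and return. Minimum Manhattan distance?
118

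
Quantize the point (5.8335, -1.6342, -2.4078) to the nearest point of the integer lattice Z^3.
(6, -2, -2)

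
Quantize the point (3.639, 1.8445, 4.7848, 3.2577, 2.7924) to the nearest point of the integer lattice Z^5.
(4, 2, 5, 3, 3)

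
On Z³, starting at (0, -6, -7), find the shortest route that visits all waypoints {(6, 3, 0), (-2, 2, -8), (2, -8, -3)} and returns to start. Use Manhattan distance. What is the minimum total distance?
54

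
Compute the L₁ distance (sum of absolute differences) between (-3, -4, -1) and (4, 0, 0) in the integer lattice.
12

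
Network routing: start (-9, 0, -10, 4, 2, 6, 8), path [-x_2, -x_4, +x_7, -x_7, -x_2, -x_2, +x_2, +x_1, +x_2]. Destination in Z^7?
(-8, -1, -10, 3, 2, 6, 8)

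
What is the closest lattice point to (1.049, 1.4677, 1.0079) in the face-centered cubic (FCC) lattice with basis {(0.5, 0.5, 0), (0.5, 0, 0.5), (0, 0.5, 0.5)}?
(1.5, 1.5, 1)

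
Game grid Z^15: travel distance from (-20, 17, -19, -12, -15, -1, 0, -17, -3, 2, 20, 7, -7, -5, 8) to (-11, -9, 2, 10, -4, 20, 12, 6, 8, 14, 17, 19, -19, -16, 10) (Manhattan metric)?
208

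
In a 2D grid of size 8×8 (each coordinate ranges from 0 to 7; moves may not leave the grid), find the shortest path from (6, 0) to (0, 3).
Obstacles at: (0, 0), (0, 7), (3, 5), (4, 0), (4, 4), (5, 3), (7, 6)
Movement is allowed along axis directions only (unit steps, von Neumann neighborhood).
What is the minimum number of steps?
9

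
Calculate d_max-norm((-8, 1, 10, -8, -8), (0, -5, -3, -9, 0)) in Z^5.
13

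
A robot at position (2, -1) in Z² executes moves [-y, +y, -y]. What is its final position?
(2, -2)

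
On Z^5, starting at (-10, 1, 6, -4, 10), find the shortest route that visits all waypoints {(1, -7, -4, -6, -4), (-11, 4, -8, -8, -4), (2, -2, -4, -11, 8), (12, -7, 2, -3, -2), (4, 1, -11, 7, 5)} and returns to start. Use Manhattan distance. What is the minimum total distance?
200
(one optimal route: (-10, 1, 6, -4, 10) → (-11, 4, -8, -8, -4) → (1, -7, -4, -6, -4) → (12, -7, 2, -3, -2) → (4, 1, -11, 7, 5) → (2, -2, -4, -11, 8) → (-10, 1, 6, -4, 10))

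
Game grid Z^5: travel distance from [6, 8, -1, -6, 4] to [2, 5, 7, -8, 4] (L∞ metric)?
8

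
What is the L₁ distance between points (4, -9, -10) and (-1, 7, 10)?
41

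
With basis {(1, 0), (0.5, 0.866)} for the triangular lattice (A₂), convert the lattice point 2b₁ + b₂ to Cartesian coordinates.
(2.5, 0.866)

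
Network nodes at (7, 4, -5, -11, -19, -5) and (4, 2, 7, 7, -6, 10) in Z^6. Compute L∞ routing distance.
18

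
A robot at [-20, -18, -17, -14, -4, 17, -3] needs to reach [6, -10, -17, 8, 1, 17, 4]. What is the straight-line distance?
36.0278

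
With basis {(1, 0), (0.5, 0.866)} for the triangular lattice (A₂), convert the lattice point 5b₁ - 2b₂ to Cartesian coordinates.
(4, -1.732)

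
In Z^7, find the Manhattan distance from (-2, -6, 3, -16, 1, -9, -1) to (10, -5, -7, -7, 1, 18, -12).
70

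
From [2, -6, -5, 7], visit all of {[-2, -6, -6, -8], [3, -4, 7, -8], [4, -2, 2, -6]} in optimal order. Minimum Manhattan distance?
50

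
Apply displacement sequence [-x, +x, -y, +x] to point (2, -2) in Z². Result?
(3, -3)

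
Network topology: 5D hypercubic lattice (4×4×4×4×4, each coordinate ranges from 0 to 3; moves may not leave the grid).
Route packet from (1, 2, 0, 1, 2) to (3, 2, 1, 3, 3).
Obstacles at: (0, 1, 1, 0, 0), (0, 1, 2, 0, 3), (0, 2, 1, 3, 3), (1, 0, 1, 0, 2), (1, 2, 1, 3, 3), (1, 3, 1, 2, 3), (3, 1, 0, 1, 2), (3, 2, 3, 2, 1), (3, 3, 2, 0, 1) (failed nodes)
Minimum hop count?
6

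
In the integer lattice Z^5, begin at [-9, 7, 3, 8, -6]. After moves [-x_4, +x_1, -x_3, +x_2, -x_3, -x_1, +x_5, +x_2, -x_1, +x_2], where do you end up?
(-10, 10, 1, 7, -5)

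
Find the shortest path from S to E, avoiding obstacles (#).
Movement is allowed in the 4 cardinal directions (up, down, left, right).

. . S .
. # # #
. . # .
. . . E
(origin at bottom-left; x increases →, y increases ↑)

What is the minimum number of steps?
8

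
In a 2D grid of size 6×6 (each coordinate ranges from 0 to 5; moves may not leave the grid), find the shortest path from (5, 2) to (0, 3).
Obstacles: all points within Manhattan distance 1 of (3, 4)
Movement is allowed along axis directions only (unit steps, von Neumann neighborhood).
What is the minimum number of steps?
6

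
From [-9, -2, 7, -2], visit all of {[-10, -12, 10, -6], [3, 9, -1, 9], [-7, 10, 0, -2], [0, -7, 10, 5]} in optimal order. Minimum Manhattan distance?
101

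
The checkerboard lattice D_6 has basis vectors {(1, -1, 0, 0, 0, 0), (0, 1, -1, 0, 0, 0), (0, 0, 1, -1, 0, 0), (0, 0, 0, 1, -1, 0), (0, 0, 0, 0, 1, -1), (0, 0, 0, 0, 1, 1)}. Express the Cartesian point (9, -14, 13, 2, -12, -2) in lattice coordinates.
9b₁ - 5b₂ + 8b₃ + 10b₄ - 2b₆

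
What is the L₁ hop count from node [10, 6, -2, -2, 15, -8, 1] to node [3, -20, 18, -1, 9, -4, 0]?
65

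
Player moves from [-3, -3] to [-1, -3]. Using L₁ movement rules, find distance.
2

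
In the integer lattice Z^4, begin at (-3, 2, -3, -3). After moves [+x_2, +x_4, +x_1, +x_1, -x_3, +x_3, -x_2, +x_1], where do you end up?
(0, 2, -3, -2)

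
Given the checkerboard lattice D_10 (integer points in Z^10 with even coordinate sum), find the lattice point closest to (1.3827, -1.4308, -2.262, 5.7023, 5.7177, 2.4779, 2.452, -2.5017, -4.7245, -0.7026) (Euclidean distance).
(1, -1, -2, 6, 6, 2, 2, -2, -5, -1)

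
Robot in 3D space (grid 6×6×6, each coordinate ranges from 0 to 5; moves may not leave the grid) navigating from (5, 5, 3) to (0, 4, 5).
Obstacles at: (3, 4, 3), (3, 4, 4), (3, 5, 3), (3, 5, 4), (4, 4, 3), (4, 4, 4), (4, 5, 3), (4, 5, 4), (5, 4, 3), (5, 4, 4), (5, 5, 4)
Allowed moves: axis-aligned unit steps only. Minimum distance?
10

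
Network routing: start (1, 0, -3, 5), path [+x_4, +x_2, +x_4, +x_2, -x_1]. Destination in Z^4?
(0, 2, -3, 7)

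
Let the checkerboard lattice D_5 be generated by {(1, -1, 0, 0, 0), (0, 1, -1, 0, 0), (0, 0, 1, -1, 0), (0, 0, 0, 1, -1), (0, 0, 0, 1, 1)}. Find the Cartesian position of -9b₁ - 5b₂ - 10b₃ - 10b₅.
(-9, 4, -5, 0, -10)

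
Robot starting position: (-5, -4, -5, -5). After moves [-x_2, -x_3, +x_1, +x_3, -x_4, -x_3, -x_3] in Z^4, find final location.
(-4, -5, -7, -6)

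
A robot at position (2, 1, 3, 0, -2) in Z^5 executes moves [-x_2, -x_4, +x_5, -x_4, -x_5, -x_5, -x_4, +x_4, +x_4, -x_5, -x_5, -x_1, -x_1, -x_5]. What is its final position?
(0, 0, 3, -1, -6)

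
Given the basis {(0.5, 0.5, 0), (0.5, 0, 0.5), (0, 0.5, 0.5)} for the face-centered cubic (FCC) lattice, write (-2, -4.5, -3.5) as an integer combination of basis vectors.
-3b₁ - b₂ - 6b₃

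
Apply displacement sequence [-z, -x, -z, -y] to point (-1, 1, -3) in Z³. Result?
(-2, 0, -5)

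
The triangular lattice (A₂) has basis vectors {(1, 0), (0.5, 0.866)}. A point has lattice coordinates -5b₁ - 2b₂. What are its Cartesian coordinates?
(-6, -1.732)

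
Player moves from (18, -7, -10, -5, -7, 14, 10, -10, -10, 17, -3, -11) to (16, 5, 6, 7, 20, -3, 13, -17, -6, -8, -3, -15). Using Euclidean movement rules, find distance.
47.7598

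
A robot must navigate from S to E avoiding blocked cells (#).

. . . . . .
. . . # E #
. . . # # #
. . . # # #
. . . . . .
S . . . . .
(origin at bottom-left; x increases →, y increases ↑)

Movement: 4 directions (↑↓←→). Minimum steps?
10
(one shortest path: (0, 0) → (1, 0) → (2, 0) → (2, 1) → (2, 2) → (2, 3) → (2, 4) → (2, 5) → (3, 5) → (4, 5) → (4, 4))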